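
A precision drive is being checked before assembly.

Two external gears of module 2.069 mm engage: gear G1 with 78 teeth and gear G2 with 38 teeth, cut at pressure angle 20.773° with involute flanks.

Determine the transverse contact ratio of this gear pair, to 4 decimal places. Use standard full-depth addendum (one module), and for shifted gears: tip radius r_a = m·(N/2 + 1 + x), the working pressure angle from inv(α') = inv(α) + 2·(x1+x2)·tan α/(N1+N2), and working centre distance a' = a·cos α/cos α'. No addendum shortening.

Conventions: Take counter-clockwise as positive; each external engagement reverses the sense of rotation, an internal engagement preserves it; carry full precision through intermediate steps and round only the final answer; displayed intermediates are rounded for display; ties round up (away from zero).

1.7221

class = single-mesh tooth geometry [involute pair 78T × 38T, m = 2.069]
base radii: r_b1 = 75.445513, r_b2 = 36.755506
tip radii: r_a1 = 82.760000, r_a2 = 41.380000
no profile shift: α' = α, a' = a
action lengths: √(r_a1²−r_b1²) = 34.017527, √(r_a2²−r_b2²) = 19.008870
base pitch p_b = π·m·cos α = 6.077412
CR = (34.017527 + 19.008870 − 120.002000·sin 20.77300°)/6.077412 = 1.722069
contact ratio ≈ 1.7221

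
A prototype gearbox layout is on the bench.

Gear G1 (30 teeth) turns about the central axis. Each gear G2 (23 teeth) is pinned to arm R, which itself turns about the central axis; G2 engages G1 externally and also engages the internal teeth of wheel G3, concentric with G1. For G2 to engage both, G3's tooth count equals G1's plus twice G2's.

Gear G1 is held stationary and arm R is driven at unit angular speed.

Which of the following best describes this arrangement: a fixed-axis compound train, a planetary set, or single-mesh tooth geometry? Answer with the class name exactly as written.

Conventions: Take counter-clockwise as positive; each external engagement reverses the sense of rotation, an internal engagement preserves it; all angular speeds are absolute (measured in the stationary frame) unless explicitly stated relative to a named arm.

planetary set

topology: planetary set — G1 30T / G2 23T / G3 76T, arm = carrier (Willis)
classification: planetary set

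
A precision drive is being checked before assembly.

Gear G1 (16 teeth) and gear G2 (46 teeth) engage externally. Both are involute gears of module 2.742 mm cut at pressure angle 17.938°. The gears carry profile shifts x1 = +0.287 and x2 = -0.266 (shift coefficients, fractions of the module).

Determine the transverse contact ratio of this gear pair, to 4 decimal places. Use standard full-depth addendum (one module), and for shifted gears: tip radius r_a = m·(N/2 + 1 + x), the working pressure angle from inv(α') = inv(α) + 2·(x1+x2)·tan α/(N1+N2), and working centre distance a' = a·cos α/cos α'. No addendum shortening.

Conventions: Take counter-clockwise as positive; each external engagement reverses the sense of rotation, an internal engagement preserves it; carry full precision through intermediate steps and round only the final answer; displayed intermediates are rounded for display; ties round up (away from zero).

1.6386

single-mesh involute tooth geometry (16T engaging 46T at module 2.742)
base radii: r_b1 = 20.869699, r_b2 = 60.000384
tip radii: r_a1 = 25.464954, r_a2 = 65.078628
inv(α') = inv(17.938°) + 2·(+0.287-0.266)·tan α/(16+46) = 0.01086591  ⇒  α' = 18.05705°
a' = a·cos α / cos α' = 85.0020·cos 17.938°/cos 18.05705° = 85.059398
action lengths: √(r_a1²−r_b1²) = 14.591763, √(r_a2²−r_b2²) = 25.202813
base pitch p_b = π·m·cos α = 8.195512
CR = (14.591763 + 25.202813 − 85.059398·sin 18.05705°)/8.195512 = 1.638609
contact ratio ≈ 1.6386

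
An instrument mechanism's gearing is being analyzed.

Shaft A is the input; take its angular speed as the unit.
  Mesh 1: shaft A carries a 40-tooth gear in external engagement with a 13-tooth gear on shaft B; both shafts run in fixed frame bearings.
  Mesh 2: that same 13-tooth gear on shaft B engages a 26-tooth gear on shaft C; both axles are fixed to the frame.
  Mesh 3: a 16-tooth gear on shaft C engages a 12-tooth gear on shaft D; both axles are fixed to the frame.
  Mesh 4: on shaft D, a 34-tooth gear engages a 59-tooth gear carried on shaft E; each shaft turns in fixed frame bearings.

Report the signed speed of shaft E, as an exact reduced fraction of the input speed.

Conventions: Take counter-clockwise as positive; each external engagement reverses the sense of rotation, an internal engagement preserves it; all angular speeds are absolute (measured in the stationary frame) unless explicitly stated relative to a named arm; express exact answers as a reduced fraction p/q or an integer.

2720/2301

4-mesh fixed-axis compound train (all bearings frame-fixed)
mesh 1 [40T→13T]: |ω|/ω_in = 1×40/13 = 40/13, sense flips to −
mesh 2 [13T→26T]: |ω|/ω_in = (40/13)×13/26 = 20/13, sense flips to +
mesh 3 [16T→12T]: |ω|/ω_in = (20/13)×16/12 = 80/39, sense flips to −
mesh 4 [34T→59T]: |ω|/ω_in = (80/39)×34/59 = 2720/2301, sense flips to +
signed output speed (× input speed) = 2720/2301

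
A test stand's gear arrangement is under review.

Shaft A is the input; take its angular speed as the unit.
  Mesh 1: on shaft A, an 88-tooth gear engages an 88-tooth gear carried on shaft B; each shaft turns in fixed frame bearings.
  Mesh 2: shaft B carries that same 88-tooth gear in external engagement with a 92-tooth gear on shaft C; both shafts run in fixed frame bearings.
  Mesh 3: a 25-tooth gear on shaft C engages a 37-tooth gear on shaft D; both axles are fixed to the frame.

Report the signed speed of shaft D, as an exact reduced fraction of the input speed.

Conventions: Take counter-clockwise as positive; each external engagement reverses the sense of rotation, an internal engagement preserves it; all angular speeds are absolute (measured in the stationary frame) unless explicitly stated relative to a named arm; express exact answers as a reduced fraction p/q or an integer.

3-mesh fixed-axis compound train (all bearings frame-fixed)
mesh 1 [88T→88T]: |ω|/ω_in = 1×88/88 = 1, sense flips to −
mesh 2 [88T→92T]: |ω|/ω_in = 1×88/92 = 22/23, sense flips to +
mesh 3 [25T→37T]: |ω|/ω_in = (22/23)×25/37 = 550/851, sense flips to −
signed output speed (× input speed) = -550/851

-550/851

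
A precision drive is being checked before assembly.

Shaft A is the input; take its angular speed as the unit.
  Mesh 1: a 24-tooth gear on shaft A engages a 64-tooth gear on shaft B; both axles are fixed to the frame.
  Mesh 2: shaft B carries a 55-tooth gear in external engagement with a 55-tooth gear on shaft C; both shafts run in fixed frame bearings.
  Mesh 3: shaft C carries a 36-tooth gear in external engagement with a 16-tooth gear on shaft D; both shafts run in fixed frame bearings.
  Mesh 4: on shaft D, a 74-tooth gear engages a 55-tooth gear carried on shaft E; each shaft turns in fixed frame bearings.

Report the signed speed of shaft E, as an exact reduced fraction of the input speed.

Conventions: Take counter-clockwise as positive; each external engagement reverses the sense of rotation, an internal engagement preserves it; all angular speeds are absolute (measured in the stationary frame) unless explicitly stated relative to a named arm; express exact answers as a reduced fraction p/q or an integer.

999/880

4-mesh fixed-axis compound train (all bearings frame-fixed)
mesh 1 [24T→64T]: |ω|/ω_in = 1×24/64 = 3/8, sense flips to −
mesh 2 [55T→55T]: |ω|/ω_in = (3/8)×55/55 = 3/8, sense flips to +
mesh 3 [36T→16T]: |ω|/ω_in = (3/8)×36/16 = 27/32, sense flips to −
mesh 4 [74T→55T]: |ω|/ω_in = (27/32)×74/55 = 999/880, sense flips to +
signed output speed (× input speed) = 999/880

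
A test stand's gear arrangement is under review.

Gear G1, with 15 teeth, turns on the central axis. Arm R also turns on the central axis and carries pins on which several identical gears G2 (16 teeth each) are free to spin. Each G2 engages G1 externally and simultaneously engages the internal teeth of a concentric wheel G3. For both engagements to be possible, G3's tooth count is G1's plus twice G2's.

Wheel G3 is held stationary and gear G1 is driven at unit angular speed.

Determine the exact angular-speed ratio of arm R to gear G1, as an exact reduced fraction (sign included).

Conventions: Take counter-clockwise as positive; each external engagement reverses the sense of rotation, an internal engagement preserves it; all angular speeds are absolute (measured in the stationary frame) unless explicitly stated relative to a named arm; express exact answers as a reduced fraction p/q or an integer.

15/62

planetary set (15T centre, 16T on arm, 47T internal) — Willis relation
ring teeth: 15 + 2·16 = 47
15(ω_sun−ω_arm) = −47(ω_ring−ω_arm),  ω_ring = 0, ω_sun = 1
15(1−ω_arm) = −47(0−ω_arm)  ⇒  62·ω_arm = 15  ⇒  ω_arm = 15/62
ω_out/ω_in = 15/62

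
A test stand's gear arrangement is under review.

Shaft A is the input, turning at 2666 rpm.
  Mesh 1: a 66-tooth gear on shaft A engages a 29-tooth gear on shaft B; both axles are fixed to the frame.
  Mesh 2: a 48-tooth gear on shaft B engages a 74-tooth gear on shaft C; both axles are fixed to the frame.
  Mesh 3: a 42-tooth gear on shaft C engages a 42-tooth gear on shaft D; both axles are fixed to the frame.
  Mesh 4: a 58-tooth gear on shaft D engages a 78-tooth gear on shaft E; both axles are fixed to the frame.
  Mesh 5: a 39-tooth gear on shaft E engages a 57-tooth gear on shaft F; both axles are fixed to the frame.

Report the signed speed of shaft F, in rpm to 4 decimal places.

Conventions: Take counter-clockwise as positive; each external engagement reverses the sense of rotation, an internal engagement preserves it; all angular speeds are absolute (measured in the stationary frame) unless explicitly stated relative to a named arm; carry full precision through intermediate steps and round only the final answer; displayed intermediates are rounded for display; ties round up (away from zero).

topology: fixed-axis compound train — 5 meshes, A→F
mesh 1 [66T→29T]: ω = 2666.0000×66/29 = 6067.4483 rpm, sense flips to −
mesh 2 [48T→74T]: ω = 6067.4483×48/74 = 3935.6421 rpm, sense flips to +
mesh 3 [42T→42T]: ω = 3935.6421×42/42 = 3935.6421 rpm, sense flips to −
mesh 4 [58T→78T]: ω = 3935.6421×58/78 = 2926.5031 rpm, sense flips to +
mesh 5 [39T→57T]: ω = 2926.5031×39/57 = 2002.3442 rpm, sense flips to −
signed output speed = -2002.3442 rpm

-2002.3442 rpm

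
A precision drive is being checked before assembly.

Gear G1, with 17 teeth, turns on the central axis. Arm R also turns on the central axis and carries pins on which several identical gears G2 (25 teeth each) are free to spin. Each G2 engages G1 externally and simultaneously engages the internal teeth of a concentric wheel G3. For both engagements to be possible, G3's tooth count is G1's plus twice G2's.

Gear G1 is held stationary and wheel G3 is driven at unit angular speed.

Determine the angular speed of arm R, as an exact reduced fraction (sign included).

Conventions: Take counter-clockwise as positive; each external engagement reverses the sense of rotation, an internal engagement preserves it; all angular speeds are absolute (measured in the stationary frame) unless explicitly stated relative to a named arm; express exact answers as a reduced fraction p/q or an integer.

topology: planetary set — G1 17T / G2 25T / G3 67T, arm = carrier (Willis)
ring teeth: 17 + 2·25 = 67
17(ω_sun−ω_arm) = −67(ω_ring−ω_arm),  ω_sun = 0, ω_ring = 1
17(0−ω_arm) = −67(1−ω_arm)  ⇒  84·ω_arm = 67  ⇒  ω_arm = 67/84
exact speed ratio = 67/84

67/84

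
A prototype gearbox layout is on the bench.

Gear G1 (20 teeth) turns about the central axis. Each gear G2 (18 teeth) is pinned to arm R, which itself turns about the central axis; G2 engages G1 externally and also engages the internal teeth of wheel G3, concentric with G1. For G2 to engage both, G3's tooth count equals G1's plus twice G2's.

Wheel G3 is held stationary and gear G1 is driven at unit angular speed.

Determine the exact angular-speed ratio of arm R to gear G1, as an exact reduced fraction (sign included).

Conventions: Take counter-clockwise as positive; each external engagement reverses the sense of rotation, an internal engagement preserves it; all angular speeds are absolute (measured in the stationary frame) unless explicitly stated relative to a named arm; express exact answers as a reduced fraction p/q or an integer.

topology: planetary set — G1 20T / G2 18T / G3 56T, arm = carrier (Willis)
ring teeth: 20 + 2·18 = 56
20(ω_sun−ω_arm) = −56(ω_ring−ω_arm),  ω_ring = 0, ω_sun = 1
20(1−ω_arm) = −56(0−ω_arm)  ⇒  76·ω_arm = 20  ⇒  ω_arm = 5/19
ω_out/ω_in = 5/19

5/19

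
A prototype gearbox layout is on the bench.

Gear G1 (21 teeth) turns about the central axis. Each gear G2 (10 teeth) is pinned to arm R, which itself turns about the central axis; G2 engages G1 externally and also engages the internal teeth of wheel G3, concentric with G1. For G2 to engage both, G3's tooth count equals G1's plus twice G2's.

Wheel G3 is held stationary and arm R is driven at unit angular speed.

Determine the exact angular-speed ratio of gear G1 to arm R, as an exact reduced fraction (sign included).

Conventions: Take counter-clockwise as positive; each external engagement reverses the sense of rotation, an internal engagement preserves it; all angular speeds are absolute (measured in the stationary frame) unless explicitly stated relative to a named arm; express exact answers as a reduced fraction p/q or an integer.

62/21

class = planetary set [G3 = 21+2·10 = 41; Willis about the carrier]
ring teeth: 21 + 2·10 = 41
21(ω_sun−ω_arm) = −41(ω_ring−ω_arm),  ω_ring = 0, ω_arm = 1
ω_sun = 1 − (41/21)(0−1) = 62/21
ω_out/ω_in = 62/21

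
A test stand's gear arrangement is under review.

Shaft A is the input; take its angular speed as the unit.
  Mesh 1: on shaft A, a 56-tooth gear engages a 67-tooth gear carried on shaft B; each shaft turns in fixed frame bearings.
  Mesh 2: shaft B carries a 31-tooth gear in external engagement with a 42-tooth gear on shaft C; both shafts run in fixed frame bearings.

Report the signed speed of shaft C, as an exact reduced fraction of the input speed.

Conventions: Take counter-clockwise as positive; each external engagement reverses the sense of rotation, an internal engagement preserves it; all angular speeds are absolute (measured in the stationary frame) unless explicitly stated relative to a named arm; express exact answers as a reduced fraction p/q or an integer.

2-mesh fixed-axis compound train (all bearings frame-fixed)
mesh 1 [56T→67T]: |ω|/ω_in = 1×56/67 = 56/67, sense flips to −
mesh 2 [31T→42T]: |ω|/ω_in = (56/67)×31/42 = 124/201, sense flips to +
signed output speed (× input speed) = 124/201

124/201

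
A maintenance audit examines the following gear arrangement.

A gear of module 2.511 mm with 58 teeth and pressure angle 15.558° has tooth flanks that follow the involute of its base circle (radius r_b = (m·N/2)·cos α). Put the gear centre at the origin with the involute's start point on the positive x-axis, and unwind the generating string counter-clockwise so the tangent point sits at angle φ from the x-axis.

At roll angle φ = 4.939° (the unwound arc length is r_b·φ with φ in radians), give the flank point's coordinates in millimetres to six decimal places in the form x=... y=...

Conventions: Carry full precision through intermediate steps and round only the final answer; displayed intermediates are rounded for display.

x=70.411024 y=0.014967

class = single-mesh tooth geometry [base-circle involute, m = 2.511, 58T]
pitch radius r_p = m·N/2 = 2.511·58/2 = 72.819000
base radius r_b = r_p·cos α = 72.819000·cos 15.558° = 70.150871
roll angle φ = 4.939° = 0.08620181 rad
x = r_b·(cos φ + φ·sin φ) = 70.411024
y = r_b·(sin φ − φ·cos φ) = 0.014967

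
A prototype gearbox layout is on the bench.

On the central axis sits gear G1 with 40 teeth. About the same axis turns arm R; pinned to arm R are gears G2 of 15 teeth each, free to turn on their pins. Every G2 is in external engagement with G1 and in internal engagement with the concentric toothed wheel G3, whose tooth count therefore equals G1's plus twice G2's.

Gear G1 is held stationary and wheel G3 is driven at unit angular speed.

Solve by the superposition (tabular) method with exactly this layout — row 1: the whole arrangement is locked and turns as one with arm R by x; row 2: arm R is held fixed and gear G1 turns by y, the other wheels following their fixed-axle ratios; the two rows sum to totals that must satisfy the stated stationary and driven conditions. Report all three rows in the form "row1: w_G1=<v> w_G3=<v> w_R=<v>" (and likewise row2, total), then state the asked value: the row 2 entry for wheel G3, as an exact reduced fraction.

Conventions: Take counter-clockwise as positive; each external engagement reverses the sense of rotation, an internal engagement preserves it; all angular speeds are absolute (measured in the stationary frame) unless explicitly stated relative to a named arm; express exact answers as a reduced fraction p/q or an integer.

class = planetary set [G3 = 40+2·15 = 70; Willis about the carrier]
superposition row 1 [locked train]: every member turns x
superposition row 2 [arm held]: sun y, ring −(40/70)·y, arm 0
boundary: total ω_sun = x + y = 0 and total ω_ring = x − (40/70)·y = 1  ⇒  y = -7/11, x = 7/11
row 2 ring = −(40/70)·(-7/11) = 4/11
totals (row 1 + row 2): sun 7/11 + (-7/11) = 0, ring 7/11 + 4/11 = 1, arm 7/11 + 0 = 7/11
asked cell (row2, ring) = 4/11

row1: w_G1=7/11 w_G3=7/11 w_R=7/11
row2: w_G1=-7/11 w_G3=4/11 w_R=0
total: w_G1=0 w_G3=1 w_R=7/11
asked value: 4/11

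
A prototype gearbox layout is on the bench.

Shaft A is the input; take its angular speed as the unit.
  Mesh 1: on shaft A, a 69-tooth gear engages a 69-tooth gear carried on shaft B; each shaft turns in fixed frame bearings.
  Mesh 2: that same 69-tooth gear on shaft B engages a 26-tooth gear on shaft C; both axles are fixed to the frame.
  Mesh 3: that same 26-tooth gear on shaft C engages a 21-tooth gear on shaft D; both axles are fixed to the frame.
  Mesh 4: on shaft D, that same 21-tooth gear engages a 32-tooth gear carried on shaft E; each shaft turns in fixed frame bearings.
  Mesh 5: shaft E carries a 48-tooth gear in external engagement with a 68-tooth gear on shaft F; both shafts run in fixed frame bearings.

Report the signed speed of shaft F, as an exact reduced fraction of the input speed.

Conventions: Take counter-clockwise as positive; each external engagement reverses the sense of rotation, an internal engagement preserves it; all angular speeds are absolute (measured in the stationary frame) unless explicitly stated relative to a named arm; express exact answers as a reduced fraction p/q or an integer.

5-mesh fixed-axis compound train (all bearings frame-fixed)
mesh 1 [69T→69T]: |ω|/ω_in = 1×69/69 = 1, sense flips to −
mesh 2 [69T→26T]: |ω|/ω_in = 1×69/26 = 69/26, sense flips to +
mesh 3 [26T→21T]: |ω|/ω_in = (69/26)×26/21 = 23/7, sense flips to −
mesh 4 [21T→32T]: |ω|/ω_in = (23/7)×21/32 = 69/32, sense flips to +
mesh 5 [48T→68T]: |ω|/ω_in = (69/32)×48/68 = 207/136, sense flips to −
signed output speed (× input speed) = -207/136

-207/136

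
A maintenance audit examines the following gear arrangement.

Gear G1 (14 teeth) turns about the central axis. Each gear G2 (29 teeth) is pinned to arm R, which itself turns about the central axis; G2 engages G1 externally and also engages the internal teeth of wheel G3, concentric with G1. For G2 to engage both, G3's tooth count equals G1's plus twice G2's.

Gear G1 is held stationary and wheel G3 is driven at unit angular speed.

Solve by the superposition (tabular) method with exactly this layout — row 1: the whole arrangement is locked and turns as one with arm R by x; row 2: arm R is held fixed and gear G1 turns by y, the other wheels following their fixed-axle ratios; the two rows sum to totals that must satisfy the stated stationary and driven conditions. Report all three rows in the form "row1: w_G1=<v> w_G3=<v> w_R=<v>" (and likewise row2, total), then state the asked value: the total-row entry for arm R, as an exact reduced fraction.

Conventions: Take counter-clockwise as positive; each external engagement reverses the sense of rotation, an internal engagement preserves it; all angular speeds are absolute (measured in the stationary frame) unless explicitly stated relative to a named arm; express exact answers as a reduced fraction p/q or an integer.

topology: planetary set — G1 14T / G2 29T / G3 72T, arm = carrier (Willis)
row 1 (train locked, turned with arm): all members turn x
superposition row 2 [arm held]: sun y, ring −(14/72)·y, arm 0
boundary: total ω_sun = x + y = 0 and total ω_ring = x − (14/72)·y = 1  ⇒  y = -36/43, x = 36/43
row 2 ring = −(14/72)·(-36/43) = 7/43
totals (row 1 + row 2): sun 36/43 + (-36/43) = 0, ring 36/43 + 7/43 = 1, arm 36/43 + 0 = 36/43
asked cell (total, arm) = 36/43

row1: w_G1=36/43 w_G3=36/43 w_R=36/43
row2: w_G1=-36/43 w_G3=7/43 w_R=0
total: w_G1=0 w_G3=1 w_R=36/43
asked value: 36/43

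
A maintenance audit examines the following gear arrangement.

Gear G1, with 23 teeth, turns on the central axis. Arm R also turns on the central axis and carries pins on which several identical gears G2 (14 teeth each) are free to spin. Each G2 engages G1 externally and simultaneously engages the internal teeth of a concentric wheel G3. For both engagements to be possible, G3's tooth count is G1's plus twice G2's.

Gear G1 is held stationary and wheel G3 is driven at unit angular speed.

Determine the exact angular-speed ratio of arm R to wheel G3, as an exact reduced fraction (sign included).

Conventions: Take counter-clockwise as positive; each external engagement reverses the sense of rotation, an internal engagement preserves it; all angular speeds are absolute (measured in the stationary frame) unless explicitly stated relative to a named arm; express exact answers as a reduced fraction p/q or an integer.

51/74

planetary set (23T centre, 14T on arm, 51T internal) — Willis relation
ring teeth: 23 + 2·14 = 51
23(ω_sun−ω_arm) = −51(ω_ring−ω_arm),  ω_sun = 0, ω_ring = 1
23(0−ω_arm) = −51(1−ω_arm)  ⇒  74·ω_arm = 51  ⇒  ω_arm = 51/74
ω_out/ω_in = 51/74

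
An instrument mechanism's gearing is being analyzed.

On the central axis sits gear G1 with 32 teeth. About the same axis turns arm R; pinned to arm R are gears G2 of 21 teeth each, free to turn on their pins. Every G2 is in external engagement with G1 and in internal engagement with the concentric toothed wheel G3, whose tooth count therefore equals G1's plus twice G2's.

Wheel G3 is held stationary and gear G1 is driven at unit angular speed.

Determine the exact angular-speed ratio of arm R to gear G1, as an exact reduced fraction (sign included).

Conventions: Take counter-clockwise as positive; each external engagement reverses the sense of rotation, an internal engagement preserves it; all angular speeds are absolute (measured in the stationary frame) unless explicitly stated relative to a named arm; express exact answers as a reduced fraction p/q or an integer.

16/53

topology: planetary set — G1 32T / G2 21T / G3 74T, arm = carrier (Willis)
ring teeth: 32 + 2·21 = 74
32(ω_sun−ω_arm) = −74(ω_ring−ω_arm),  ω_ring = 0, ω_sun = 1
32(1−ω_arm) = −74(0−ω_arm)  ⇒  106·ω_arm = 32  ⇒  ω_arm = 16/53
ω_out/ω_in = 16/53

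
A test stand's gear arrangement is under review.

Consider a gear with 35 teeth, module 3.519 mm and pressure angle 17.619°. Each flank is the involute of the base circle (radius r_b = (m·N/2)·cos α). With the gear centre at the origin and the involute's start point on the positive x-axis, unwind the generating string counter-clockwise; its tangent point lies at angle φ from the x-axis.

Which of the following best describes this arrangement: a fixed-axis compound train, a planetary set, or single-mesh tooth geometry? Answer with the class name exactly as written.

recognized (one wheel, involute flank): single-mesh tooth geometry, m = 3.519, N = 35
classification: single-mesh tooth geometry

single-mesh tooth geometry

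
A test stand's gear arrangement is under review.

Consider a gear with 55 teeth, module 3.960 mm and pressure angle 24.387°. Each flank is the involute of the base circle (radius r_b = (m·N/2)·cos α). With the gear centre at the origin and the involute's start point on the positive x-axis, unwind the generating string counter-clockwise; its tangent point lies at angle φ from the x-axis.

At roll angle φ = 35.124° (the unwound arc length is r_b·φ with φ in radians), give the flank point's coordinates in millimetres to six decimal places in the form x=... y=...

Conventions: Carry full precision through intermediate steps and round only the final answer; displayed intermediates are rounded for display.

x=116.105775 y=7.334208

class = single-mesh tooth geometry [base-circle involute, m = 3.960, 55T]
pitch radius r_p = m·N/2 = 3.960·55/2 = 108.900000
base radius r_b = r_p·cos α = 108.900000·cos 24.387° = 99.183655
roll angle φ = 35.124° = 0.61302945 rad
x = r_b·(cos φ + φ·sin φ) = 116.105775
y = r_b·(sin φ − φ·cos φ) = 7.334208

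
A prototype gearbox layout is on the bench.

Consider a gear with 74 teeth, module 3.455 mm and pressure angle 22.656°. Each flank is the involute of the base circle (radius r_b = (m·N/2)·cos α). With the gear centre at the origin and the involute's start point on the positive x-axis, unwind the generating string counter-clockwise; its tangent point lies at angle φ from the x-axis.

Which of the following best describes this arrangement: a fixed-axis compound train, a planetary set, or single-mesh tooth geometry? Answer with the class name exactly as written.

recognized (one wheel, involute flank): single-mesh tooth geometry, m = 3.455, N = 74
classification: single-mesh tooth geometry

single-mesh tooth geometry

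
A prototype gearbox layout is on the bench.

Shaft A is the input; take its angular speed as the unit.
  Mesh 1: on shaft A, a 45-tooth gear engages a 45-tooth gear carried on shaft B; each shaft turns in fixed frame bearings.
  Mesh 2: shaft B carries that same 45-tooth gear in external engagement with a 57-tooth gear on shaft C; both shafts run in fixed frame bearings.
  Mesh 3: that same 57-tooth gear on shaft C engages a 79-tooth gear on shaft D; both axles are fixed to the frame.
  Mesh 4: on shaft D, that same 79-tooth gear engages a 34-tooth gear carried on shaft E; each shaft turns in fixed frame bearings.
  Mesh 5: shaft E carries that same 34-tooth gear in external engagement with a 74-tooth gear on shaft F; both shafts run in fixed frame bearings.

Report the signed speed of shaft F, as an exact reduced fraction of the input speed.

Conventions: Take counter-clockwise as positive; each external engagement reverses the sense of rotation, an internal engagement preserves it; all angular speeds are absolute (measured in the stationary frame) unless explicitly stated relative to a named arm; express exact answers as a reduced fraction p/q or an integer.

5-mesh fixed-axis compound train (all bearings frame-fixed)
mesh 1 [45T→45T]: |ω|/ω_in = 1×45/45 = 1, sense flips to −
mesh 2 [45T→57T]: |ω|/ω_in = 1×45/57 = 15/19, sense flips to +
mesh 3 [57T→79T]: |ω|/ω_in = (15/19)×57/79 = 45/79, sense flips to −
mesh 4 [79T→34T]: |ω|/ω_in = (45/79)×79/34 = 45/34, sense flips to +
mesh 5 [34T→74T]: |ω|/ω_in = (45/34)×34/74 = 45/74, sense flips to −
signed output speed (× input speed) = -45/74

-45/74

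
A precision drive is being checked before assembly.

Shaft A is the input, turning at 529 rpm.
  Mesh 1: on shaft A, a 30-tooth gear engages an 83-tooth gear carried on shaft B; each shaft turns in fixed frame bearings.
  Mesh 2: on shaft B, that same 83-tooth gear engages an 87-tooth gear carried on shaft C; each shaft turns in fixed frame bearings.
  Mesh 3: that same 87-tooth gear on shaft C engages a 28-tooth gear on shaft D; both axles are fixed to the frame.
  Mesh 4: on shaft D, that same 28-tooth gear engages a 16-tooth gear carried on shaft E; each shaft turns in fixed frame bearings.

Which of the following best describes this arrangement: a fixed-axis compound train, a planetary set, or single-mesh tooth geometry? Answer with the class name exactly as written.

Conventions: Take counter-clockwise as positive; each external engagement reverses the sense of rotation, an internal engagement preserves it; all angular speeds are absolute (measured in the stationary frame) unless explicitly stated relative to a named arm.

fixed-axis compound train

recognized (5 fixed axles, 4 meshes): fixed-axis compound train
classification: fixed-axis compound train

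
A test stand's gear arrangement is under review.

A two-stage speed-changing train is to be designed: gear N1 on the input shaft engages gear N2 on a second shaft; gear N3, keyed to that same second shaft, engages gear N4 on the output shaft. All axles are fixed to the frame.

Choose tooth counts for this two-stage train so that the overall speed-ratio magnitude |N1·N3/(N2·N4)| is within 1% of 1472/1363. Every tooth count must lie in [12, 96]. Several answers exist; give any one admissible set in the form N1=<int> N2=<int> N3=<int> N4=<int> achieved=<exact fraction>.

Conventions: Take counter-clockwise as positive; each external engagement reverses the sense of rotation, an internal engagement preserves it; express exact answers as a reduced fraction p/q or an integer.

class = fixed-axis compound train [2-stage, 1472/1363 wanted]
target = 1472/1363 in lowest terms: an exact hit needs N1·N3 = k·1472 and N2·N4 = k·1363 for one integer k, every count in [12, 96]; additionally prefer no 1:1 stage (N1 ≠ N2, N3 ≠ N4)
k = 1: N1·N3 = 1472 = 16·92, N2·N4 = 1363 = 29·47
achieved = 16·92/(29·47) = 1472/1363; |achieved − target| = 0 ≤ 368/34075 ✓

N1=16 N2=29 N3=92 N4=47 achieved=1472/1363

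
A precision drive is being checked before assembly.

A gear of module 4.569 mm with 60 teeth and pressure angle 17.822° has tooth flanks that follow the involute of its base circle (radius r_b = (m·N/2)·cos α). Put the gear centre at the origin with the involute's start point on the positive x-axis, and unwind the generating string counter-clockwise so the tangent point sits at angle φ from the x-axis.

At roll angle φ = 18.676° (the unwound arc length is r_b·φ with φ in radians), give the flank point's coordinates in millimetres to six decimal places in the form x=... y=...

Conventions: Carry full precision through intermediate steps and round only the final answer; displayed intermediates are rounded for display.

single-mesh involute tooth geometry (60T wheel at module 4.569)
pitch radius r_p = m·N/2 = 4.569·60/2 = 137.070000
base radius r_b = r_p·cos α = 137.070000·cos 17.822° = 130.492277
roll angle φ = 18.676° = 0.32595769 rad
x = r_b·(cos φ + φ·sin φ) = 137.241524
y = r_b·(sin φ − φ·cos φ) = 1.490479

x=137.241524 y=1.490479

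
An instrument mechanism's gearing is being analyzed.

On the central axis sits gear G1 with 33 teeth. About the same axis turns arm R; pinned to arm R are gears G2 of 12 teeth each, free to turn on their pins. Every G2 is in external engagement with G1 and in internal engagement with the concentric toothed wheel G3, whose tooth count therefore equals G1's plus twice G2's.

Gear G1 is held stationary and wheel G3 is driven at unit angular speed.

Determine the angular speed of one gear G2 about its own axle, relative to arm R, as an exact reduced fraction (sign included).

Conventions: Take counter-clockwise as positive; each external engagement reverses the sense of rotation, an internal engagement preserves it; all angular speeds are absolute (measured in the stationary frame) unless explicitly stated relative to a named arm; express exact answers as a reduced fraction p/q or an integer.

209/120

planetary set (33T centre, 12T on arm, 57T internal) — Willis relation
ring teeth: 33 + 2·12 = 57
33(ω_sun−ω_arm) = −57(ω_ring−ω_arm),  ω_sun = 0, ω_ring = 1
33(0−ω_arm) = −57(1−ω_arm)  ⇒  90·ω_arm = 57  ⇒  ω_arm = 19/30
sun–planet mesh: 33·(0−19/30) = −12·(ω_p−ω_arm)  ⇒  ω_p−ω_arm = 209/120
exact speed ratio = 209/120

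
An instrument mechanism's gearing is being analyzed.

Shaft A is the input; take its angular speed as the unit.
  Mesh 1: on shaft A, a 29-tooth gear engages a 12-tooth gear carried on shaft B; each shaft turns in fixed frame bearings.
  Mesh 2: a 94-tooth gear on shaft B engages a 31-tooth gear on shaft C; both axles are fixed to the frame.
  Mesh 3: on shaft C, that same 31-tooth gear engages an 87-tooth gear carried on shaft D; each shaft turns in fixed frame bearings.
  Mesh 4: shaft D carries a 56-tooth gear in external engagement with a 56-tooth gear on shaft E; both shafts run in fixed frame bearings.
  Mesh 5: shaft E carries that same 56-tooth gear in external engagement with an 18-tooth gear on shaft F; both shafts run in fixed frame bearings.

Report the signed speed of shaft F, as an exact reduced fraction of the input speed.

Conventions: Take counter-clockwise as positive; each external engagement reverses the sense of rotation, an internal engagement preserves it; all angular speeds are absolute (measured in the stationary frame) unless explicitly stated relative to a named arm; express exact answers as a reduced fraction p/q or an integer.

-658/81

5-mesh fixed-axis compound train (all bearings frame-fixed)
mesh 1 [29T→12T]: |ω|/ω_in = 1×29/12 = 29/12, sense flips to −
mesh 2 [94T→31T]: |ω|/ω_in = (29/12)×94/31 = 1363/186, sense flips to +
mesh 3 [31T→87T]: |ω|/ω_in = (1363/186)×31/87 = 47/18, sense flips to −
mesh 4 [56T→56T]: |ω|/ω_in = (47/18)×56/56 = 47/18, sense flips to +
mesh 5 [56T→18T]: |ω|/ω_in = (47/18)×56/18 = 658/81, sense flips to −
signed output speed (× input speed) = -658/81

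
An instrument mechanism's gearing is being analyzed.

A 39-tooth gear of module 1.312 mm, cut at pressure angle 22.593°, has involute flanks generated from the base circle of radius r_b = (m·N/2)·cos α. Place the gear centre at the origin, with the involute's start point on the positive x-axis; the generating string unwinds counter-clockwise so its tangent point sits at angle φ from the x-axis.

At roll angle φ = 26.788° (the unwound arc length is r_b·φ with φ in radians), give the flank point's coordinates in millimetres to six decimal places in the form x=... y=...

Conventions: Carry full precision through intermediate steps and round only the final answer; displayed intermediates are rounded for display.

x=26.062878 y=0.787226

class = single-mesh tooth geometry [base-circle involute, m = 1.312, 39T]
pitch radius r_p = m·N/2 = 1.312·39/2 = 25.584000
base radius r_b = r_p·cos α = 25.584000·cos 22.593° = 23.620611
roll angle φ = 26.788° = 0.46753880 rad
x = r_b·(cos φ + φ·sin φ) = 26.062878
y = r_b·(sin φ − φ·cos φ) = 0.787226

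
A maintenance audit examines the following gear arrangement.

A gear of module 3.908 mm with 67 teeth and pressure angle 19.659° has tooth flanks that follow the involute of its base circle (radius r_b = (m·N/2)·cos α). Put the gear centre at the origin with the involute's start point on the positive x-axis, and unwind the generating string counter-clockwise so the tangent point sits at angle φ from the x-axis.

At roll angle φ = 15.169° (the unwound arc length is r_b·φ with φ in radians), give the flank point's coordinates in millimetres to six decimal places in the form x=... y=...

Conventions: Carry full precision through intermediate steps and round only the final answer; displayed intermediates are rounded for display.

single-mesh involute tooth geometry (67T wheel at module 3.908)
pitch radius r_p = m·N/2 = 3.908·67/2 = 130.918000
base radius r_b = r_p·cos α = 130.918000·cos 19.659° = 123.286989
roll angle φ = 15.169° = 0.26474899 rad
x = r_b·(cos φ + φ·sin φ) = 127.532289
y = r_b·(sin φ − φ·cos φ) = 0.757272

x=127.532289 y=0.757272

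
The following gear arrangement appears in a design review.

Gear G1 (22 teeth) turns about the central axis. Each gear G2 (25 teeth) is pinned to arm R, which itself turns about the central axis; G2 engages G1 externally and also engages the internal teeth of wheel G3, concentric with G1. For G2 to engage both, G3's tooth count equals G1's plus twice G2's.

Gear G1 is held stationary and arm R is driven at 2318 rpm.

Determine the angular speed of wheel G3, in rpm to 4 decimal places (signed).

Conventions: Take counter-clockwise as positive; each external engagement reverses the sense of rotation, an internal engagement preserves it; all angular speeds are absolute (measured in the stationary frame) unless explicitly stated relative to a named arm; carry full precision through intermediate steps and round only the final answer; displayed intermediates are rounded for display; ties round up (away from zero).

class = planetary set [G3 = 22+2·25 = 72; Willis about the carrier]
normalise by the input: solve with ω_arm = 1, then scale by 2318 rpm
ring teeth: 22 + 2·25 = 72
22(ω_sun−ω_arm) = −72(ω_ring−ω_arm),  ω_sun = 0, ω_arm = 1
ω_ring = 1 − (22/72)(0−1) = 47/36
scale: ω_ring = 47/36 × 2318 rpm = +3026.2778 rpm

+3026.2778 rpm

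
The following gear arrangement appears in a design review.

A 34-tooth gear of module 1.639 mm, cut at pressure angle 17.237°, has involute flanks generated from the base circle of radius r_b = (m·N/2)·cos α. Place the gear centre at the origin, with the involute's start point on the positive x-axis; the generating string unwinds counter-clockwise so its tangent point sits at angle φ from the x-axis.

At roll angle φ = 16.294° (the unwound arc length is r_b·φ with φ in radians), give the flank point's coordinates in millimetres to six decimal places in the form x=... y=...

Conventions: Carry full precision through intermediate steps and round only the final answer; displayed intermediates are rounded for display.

x=27.666031 y=0.202371

class = single-mesh tooth geometry [base-circle involute, m = 1.639, 34T]
pitch radius r_p = m·N/2 = 1.639·34/2 = 27.863000
base radius r_b = r_p·cos α = 27.863000·cos 17.237° = 26.611595
roll angle φ = 16.294° = 0.28438395 rad
x = r_b·(cos φ + φ·sin φ) = 27.666031
y = r_b·(sin φ − φ·cos φ) = 0.202371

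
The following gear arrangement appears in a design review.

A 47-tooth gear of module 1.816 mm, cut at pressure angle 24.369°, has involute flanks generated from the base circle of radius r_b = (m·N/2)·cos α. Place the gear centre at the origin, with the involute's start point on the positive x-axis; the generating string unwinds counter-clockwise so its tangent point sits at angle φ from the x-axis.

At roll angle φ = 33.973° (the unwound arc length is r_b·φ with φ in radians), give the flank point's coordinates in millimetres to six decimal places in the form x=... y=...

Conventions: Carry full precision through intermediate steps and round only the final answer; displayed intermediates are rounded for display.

class = single-mesh tooth geometry [base-circle involute, m = 1.816, 47T]
pitch radius r_p = m·N/2 = 1.816·47/2 = 42.676000
base radius r_b = r_p·cos α = 42.676000·cos 24.369° = 38.873869
roll angle φ = 33.973° = 0.59294071 rad
x = r_b·(cos φ + φ·sin φ) = 45.118472
y = r_b·(sin φ − φ·cos φ) = 2.607498

x=45.118472 y=2.607498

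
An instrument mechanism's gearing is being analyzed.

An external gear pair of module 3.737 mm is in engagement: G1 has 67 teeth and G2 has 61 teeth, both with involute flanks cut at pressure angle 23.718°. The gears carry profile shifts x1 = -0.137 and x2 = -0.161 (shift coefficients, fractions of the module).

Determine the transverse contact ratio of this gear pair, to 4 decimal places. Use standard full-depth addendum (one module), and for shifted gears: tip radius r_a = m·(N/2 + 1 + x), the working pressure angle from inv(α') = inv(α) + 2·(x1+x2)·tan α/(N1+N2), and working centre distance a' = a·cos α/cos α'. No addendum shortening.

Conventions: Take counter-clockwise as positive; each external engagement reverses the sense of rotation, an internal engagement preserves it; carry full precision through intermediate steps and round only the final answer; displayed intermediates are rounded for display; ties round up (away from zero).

1.6478

topology: single-mesh involute geometry — m = 3.737, 67T/61T pair
base radii: r_b1 = 114.615528, r_b2 = 104.351451
tip radii: r_a1 = 128.414531, r_a2 = 117.113843
inv(α') = inv(23.718°) + 2·(-0.137-0.161)·tan α/(67+61) = 0.02334117  ⇒  α' = 23.09246°
a' = a·cos α / cos α' = 239.1680·cos 23.718°/cos 23.09246° = 238.040423
action lengths: √(r_a1²−r_b1²) = 57.910038, √(r_a2²−r_b2²) = 53.164150
base pitch p_b = π·m·cos α = 10.748516
CR = (57.910038 + 53.164150 − 238.040423·sin 23.09246°)/10.748516 = 1.647752
contact ratio ≈ 1.6478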